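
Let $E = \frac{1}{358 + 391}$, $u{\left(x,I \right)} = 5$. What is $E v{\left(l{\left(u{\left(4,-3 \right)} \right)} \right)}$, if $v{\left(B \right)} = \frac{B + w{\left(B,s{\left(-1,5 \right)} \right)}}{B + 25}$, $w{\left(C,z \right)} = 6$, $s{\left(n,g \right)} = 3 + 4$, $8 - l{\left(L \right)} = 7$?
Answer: $\frac{1}{2782} \approx 0.00035945$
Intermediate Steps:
$l{\left(L \right)} = 1$ ($l{\left(L \right)} = 8 - 7 = 1$)
$s{\left(n,g \right)} = 7$
$v{\left(B \right)} = \frac{6 + B}{25 + B}$ ($v{\left(B \right)} = \frac{B + 6}{B + 25} = \frac{6 + B}{25 + B}$)
$E = \frac{1}{749} \approx 0.0013351$
$E v{\left(l{\left(u{\left(4,-3 \right)} \right)} \right)} = \frac{\frac{1}{25 + 1} \left(6 + 1\right)}{749} = \frac{\frac{1}{26} \cdot 7}{749} = \frac{1}{749} \cdot \frac{7}{26} = \frac{1}{2782}$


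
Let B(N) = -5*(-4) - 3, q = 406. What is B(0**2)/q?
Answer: 17/406 ≈ 0.041872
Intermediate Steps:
B(N) = 17 (B(N) = 20 - 3 = 17)
B(0**2)/q = 17/406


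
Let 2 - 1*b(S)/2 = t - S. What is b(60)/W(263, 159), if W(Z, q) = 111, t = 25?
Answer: ⅔ ≈ 0.66667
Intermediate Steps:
b(S) = -46 + 2*S (b(S) = 4 - 2*(25 - S) = 4 + (-50 + 2*S) = -46 + 2*S)
b(60)/W(263, 159) = (-46 + 2*60)/111 = (-46 + 120)*(1/111) = 74*(1/111) = ⅔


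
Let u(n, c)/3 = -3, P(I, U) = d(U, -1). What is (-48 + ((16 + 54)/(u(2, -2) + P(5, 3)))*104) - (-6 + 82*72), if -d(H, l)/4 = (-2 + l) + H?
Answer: -60794/9 ≈ -6754.9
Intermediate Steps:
d(H, l) = 8 - 4*H - 4*l (d(H, l) = -4*((-2 + l) + H) = -4*(-2 + H + l) = 8 - 4*H - 4*l)
P(I, U) = 12 - 4*U (P(I, U) = 8 - 4*U - 4*(-1) = 8 - 4*U + 4 = 12 - 4*U)
u(n, c) = -9 (u(n, c) = 3*(-3) = -9)
(-48 + ((16 + 54)/(u(2, -2) + P(5, 3)))*104) - (-6 + 82*72) = (-48 + ((16 + 54)/(-9 + (12 - 4*3)))*104) - (-6 + 82*72) = (-48 + (70/(-9 + (12 - 12)))*104) - (-6 + 5904) = (-48 + (70/(-9 + 0))*104) - 1*5898 = (-48 + (70/(-9))*104) - 5898 = (-48 + (70*(-⅑))*104) - 5898 = (-48 - 70/9*104) - 5898 = (-48 - 7280/9) - 5898 = -7712/9 - 5898 = -60794/9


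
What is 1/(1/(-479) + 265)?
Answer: 479/126934 ≈ 0.0037736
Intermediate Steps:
1/(1/(-479) + 265) = 1/(-1/479 + 265) = 1/(126934/479) = 479/126934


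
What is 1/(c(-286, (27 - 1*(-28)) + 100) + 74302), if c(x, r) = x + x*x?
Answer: 1/155812 ≈ 6.4180e-6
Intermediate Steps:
c(x, r) = x + x²
1/(c(-286, (27 - 1*(-28)) + 100) + 74302) = 1/(-286*(1 - 286) + 74302) = 1/(-286*(-285) + 74302) = 1/(81510 + 74302) = 1/155812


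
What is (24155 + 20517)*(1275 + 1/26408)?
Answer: 188014402384/3301 ≈ 5.6957e+7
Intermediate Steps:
(24155 + 20517)*(1275 + 1/26408) = 44672*(1275 + 1/26408) = 44672*(33670201/26408) = 188014402384/3301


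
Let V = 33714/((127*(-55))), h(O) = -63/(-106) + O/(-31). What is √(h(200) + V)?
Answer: I*√5628566810442290/22952710 ≈ 3.2686*I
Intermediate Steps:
h(O) = 63/106 - O/31 (h(O) = -63*(-1/106) + O*(-1/31) = 63/106 - O/31)
V = -33714/6985 (V = 33714/(-6985) = 33714*(-1/6985) = -33714/6985 ≈ -4.8266)
√(h(200) + V) = √((63/106 - 1/31*200) - 33714/6985) = √((63/106 - 200/31) - 33714/6985) = √(-19247/3286 - 33714/6985) = √(-245224499/22952710) = I*√5628566810442290/22952710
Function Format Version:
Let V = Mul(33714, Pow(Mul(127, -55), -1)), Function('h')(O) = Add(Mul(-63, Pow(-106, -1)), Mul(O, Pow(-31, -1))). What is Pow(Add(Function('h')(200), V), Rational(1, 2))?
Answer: Mul(Rational(1, 22952710), I, Pow(5628566810442290, Rational(1, 2))) ≈ Mul(3.2686, I)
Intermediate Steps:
Function('h')(O) = Add(Rational(63, 106), Mul(Rational(-1, 31), O)) (Function('h')(O) = Add(Mul(-63, Rational(-1, 106)), Mul(O, Rational(-1, 31))) = Add(Rational(63, 106), Mul(Rational(-1, 31), O)))
V = Rational(-33714, 6985) (V = Mul(33714, Pow(-6985, -1)) = Mul(33714, Rational(-1, 6985)) = Rational(-33714, 6985) ≈ -4.8266)
Pow(Add(Function('h')(200), V), Rational(1, 2)) = Pow(Add(Add(Rational(63, 106), Mul(Rational(-1, 31), 200)), Rational(-33714, 6985)), Rational(1, 2)) = Pow(Add(Add(Rational(63, 106), Rational(-200, 31)), Rational(-33714, 6985)), Rational(1, 2)) = Pow(Add(Rational(-19247, 3286), Rational(-33714, 6985)), Rational(1, 2)) = Pow(Rational(-245224499, 22952710), Rational(1, 2)) = Mul(Rational(1, 22952710), I, Pow(5628566810442290, Rational(1, 2)))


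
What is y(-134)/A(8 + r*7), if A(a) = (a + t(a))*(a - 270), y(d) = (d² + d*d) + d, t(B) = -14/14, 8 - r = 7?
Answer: -5963/595 ≈ -10.022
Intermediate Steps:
r = 1 (r = 8 - 1*7 = 8 - 7 = 1)
t(B) = -1 (t(B) = -14*1/14 = -1)
y(d) = d + 2*d² (y(d) = (d² + d²) + d = 2*d² + d = d + 2*d²)
A(a) = (-1 + a)*(-270 + a) (A(a) = (a - 1)*(a - 270) = (-1 + a)*(-270 + a))
y(-134)/A(8 + r*7) = (-134*(1 + 2*(-134)))/(270 + (8 + 1*7)² - 271*(8 + 1*7)) = (-134*(1 - 268))/(270 + (8 + 7)² - 271*(8 + 7)) = (-134*(-267))/(270 + 15² - 271*15) = 35778/(270 + 225 - 4065) = 35778/(-3570) = 35778*(-1/3570) = -5963/595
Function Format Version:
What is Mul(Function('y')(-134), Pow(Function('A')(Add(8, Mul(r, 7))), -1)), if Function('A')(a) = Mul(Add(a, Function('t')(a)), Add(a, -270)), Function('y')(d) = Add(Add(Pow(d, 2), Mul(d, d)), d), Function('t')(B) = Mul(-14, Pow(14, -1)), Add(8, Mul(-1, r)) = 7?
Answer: Rational(-5963, 595) ≈ -10.022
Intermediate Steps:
r = 1 (r = Add(8, Mul(-1, 7)) = Add(8, -7) = 1)
Function('t')(B) = -1 (Function('t')(B) = Mul(-14, Rational(1, 14)) = -1)
Function('y')(d) = Add(d, Mul(2, Pow(d, 2))) (Function('y')(d) = Add(Add(Pow(d, 2), Pow(d, 2)), d) = Add(Mul(2, Pow(d, 2)), d) = Add(d, Mul(2, Pow(d, 2))))
Function('A')(a) = Mul(Add(-1, a), Add(-270, a)) (Function('A')(a) = Mul(Add(a, -1), Add(a, -270)) = Mul(Add(-1, a), Add(-270, a)))
Mul(Function('y')(-134), Pow(Function('A')(Add(8, Mul(r, 7))), -1)) = Mul(Mul(-134, Add(1, Mul(2, -134))), Pow(Add(270, Pow(Add(8, Mul(1, 7)), 2), Mul(-271, Add(8, Mul(1, 7)))), -1)) = Mul(Mul(-134, Add(1, -268)), Pow(Add(270, Pow(Add(8, 7), 2), Mul(-271, Add(8, 7))), -1)) = Mul(Mul(-134, -267), Pow(Add(270, Pow(15, 2), Mul(-271, 15)), -1)) = Mul(35778, Pow(Add(270, 225, -4065), -1)) = Mul(35778, Pow(-3570, -1)) = Mul(35778, Rational(-1, 3570)) = Rational(-5963, 595)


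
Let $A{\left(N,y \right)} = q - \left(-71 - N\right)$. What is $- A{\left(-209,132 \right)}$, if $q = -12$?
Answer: $150$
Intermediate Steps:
$A{\left(N,y \right)} = 59 + N$ ($A{\left(N,y \right)} = -12 - \left(-71 - N\right) = -12 + \left(71 + N\right) = 59 + N$)
$- A{\left(-209,132 \right)} = - (59 - 209) = \left(-1\right) \left(-150\right) = 150$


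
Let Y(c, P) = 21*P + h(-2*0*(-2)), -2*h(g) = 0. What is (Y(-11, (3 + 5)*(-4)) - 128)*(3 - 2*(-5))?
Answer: -10400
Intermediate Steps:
h(g) = 0 (h(g) = -1/2*0 = 0)
Y(c, P) = 21*P (Y(c, P) = 21*P + 0 = 21*P)
(Y(-11, (3 + 5)*(-4)) - 128)*(3 - 2*(-5)) = (21*((3 + 5)*(-4)) - 128)*(3 - 2*(-5)) = (21*(8*(-4)) - 128)*(3 + 10) = (21*(-32) - 128)*13 = (-672 - 128)*13 = -800*13 = -10400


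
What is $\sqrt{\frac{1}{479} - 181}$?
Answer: $\frac{i \sqrt{41528342}}{479} \approx 13.454 i$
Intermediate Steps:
$\sqrt{\frac{1}{479} - 181} = \sqrt{- \frac{86698}{479}} = \frac{i \sqrt{41528342}}{479}$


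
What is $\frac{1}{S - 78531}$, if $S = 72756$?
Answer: $- \frac{1}{5775} \approx -0.00017316$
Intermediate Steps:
$\frac{1}{S - 78531} = \frac{1}{72756 - 78531} = \frac{1}{-5775} = - \frac{1}{5775}$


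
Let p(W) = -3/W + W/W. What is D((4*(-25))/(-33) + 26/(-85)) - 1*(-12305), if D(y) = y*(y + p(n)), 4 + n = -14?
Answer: 96899456234/7868025 ≈ 12316.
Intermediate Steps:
n = -18 (n = -4 - 14 = -18)
p(W) = 1 - 3/W (p(W) = -3/W + 1 = 1 - 3/W)
D(y) = y*(7/6 + y) (D(y) = y*(y + (-3 - 18)/(-18)) = y*(y - 1/18*(-21)) = y*(y + 7/6) = y*(7/6 + y))
D((4*(-25))/(-33) + 26/(-85)) - 1*(-12305) = ((4*(-25))/(-33) + 26/(-85))*(7 + 6*((4*(-25))/(-33) + 26/(-85)))/6 - 1*(-12305) = (-100*(-1/33) + 26*(-1/85))*(7 + 6*(-100*(-1/33) + 26*(-1/85)))/6 + 12305 = (100/33 - 26/85)*(7 + 6*(100/33 - 26/85))/6 + 12305 = (1/6)*(7642/2805)*(7 + 6*(7642/2805)) + 12305 = (1/6)*(7642/2805)*(7 + 15284/935) + 12305 = (1/6)*(7642/2805)*(21829/935) + 12305 = 83408609/7868025 + 12305 = 96899456234/7868025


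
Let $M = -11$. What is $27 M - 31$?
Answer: $-328$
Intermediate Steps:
$27 M - 31 = 27 \left(-11\right) - 31 = -297 - 31 = -328$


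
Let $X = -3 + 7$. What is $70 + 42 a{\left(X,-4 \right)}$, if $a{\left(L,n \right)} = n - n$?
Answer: $70$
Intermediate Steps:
$X = 4$
$a{\left(L,n \right)} = 0$
$70 + 42 a{\left(X,-4 \right)} = 70 + 42 \cdot 0 = 70 + 0 = 70$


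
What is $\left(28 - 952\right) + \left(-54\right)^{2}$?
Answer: $1992$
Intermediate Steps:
$\left(28 - 952\right) + \left(-54\right)^{2} = \left(28 - 952\right) + 2916 = -924 + 2916 = 1992$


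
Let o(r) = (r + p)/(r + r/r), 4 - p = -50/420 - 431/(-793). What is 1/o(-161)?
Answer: 5328960/5243179 ≈ 1.0164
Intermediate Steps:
p = 119087/33306 (p = 4 - (-50/420 - 431/(-793)) = 4 - (-50*1/420 - 431*(-1/793)) = 4 - (-5/42 + 431/793) = 4 - 1*14137/33306 = 4 - 14137/33306 = 119087/33306 ≈ 3.5755)
o(r) = (119087/33306 + r)/(1 + r) (o(r) = (r + 119087/33306)/(r + r/r) = (119087/33306 + r)/(r + 1) = (119087/33306 + r)/(1 + r))
1/o(-161) = 1/((119087/33306 - 161)/(1 - 161)) = 1/(-5243179/33306/(-160)) = 1/(-1/160*(-5243179/33306)) = 1/(5243179/5328960) = 5328960/5243179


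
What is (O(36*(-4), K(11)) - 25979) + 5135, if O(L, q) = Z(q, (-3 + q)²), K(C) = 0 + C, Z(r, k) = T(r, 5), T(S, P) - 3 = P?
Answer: -20836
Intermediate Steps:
T(S, P) = 3 + P
Z(r, k) = 8 (Z(r, k) = 3 + 5 = 8)
K(C) = C
O(L, q) = 8
(O(36*(-4), K(11)) - 25979) + 5135 = (8 - 25979) + 5135 = -25971 + 5135 = -20836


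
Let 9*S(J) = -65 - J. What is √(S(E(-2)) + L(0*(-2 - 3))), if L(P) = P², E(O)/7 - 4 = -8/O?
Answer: 11*I/3 ≈ 3.6667*I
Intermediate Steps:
E(O) = 28 - 56/O (E(O) = 28 + 7*(-8/O) = 28 - 56/O)
S(J) = -65/9 - J/9 (S(J) = (-65 - J)/9 = -65/9 - J/9)
√(S(E(-2)) + L(0*(-2 - 3))) = √((-65/9 - (28 - 56/(-2))/9) + (0*(-2 - 3))²) = √((-65/9 - (28 - 56*(-½))/9) + (0*(-5))²) = √((-65/9 - (28 + 28)/9) + 0²) = √((-65/9 - ⅑*56) + 0) = √((-65/9 - 56/9) + 0) = √(-121/9 + 0) = √(-121/9) = 11*I/3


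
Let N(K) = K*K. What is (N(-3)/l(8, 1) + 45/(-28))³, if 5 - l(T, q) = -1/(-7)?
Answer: 1601613/107850176 ≈ 0.014850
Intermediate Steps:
l(T, q) = 34/7 (l(T, q) = 5 - (-1)/(-7) = 5 - (-1)*(-1)/7 = 5 - 1*⅐ = 5 - ⅐ = 34/7)
N(K) = K²
(N(-3)/l(8, 1) + 45/(-28))³ = ((-3)²/(34/7) + 45/(-28))³ = (9*(7/34) + 45*(-1/28))³ = (63/34 - 45/28)³ = (117/476)³ = 1601613/107850176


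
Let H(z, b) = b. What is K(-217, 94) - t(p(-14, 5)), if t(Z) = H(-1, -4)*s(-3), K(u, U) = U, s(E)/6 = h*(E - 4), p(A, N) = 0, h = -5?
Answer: 934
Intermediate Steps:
s(E) = 120 - 30*E (s(E) = 6*(-5*(E - 4)) = 6*(-5*(-4 + E)) = 6*(20 - 5*E) = 120 - 30*E)
t(Z) = -840 (t(Z) = -4*(120 - 30*(-3)) = -4*(120 + 90) = -4*210 = -840)
K(-217, 94) - t(p(-14, 5)) = 94 - 1*(-840) = 94 + 840 = 934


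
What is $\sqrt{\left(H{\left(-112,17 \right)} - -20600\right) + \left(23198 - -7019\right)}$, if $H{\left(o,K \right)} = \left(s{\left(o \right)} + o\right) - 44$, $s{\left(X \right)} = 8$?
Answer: $\sqrt{50669} \approx 225.1$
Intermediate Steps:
$H{\left(o,K \right)} = -36 + o$ ($H{\left(o,K \right)} = \left(8 + o\right) - 44 = -36 + o$)
$\sqrt{\left(H{\left(-112,17 \right)} - -20600\right) + \left(23198 - -7019\right)} = \sqrt{\left(\left(-36 - 112\right) - -20600\right) + \left(23198 - -7019\right)} = \sqrt{\left(-148 + 20600\right) + \left(23198 + 7019\right)} = \sqrt{20452 + 30217} = \sqrt{50669}$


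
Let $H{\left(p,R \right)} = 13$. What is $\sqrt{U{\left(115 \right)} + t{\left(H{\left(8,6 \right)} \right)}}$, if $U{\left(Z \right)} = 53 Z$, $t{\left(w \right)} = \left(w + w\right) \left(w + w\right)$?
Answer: $\sqrt{6771} \approx 82.286$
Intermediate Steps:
$t{\left(w \right)} = 4 w^{2}$ ($t{\left(w \right)} = 2 w 2 w = 4 w^{2}$)
$\sqrt{U{\left(115 \right)} + t{\left(H{\left(8,6 \right)} \right)}} = \sqrt{53 \cdot 115 + 4 \cdot 13^{2}} = \sqrt{6095 + 4 \cdot 169} = \sqrt{6095 + 676} = \sqrt{6771}$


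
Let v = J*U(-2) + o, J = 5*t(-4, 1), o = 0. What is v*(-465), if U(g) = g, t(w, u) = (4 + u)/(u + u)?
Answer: 11625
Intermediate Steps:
t(w, u) = (4 + u)/(2*u) (t(w, u) = (4 + u)/((2*u)) = (4 + u)*(1/(2*u)) = (4 + u)/(2*u))
J = 25/2 (J = 5*((1/2)*(4 + 1)/1) = 5*((1/2)*1*5) = 5*(5/2) = 25/2 ≈ 12.500)
v = -25 (v = (25/2)*(-2) + 0 = -25 + 0 = -25)
v*(-465) = -25*(-465) = 11625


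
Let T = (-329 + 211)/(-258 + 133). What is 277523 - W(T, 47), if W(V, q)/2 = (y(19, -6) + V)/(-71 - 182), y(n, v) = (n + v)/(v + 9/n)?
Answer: 184309954981/664125 ≈ 2.7752e+5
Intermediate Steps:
y(n, v) = (n + v)/(v + 9/n)
T = 118/125 (T = -118/(-125) = -118*(-1/125) = 118/125 ≈ 0.94400)
W(V, q) = 494/26565 - 2*V/253 (W(V, q) = 2*((19*(19 - 6)/(9 + 19*(-6)) + V)/(-71 - 182)) = 2*((19*13/(9 - 114) + V)/(-253)) = 2*((19*13/(-105) + V)*(-1/253)) = 2*((19*(-1/105)*13 + V)*(-1/253)) = 2*((-247/105 + V)*(-1/253)) = 2*(247/26565 - V/253) = 494/26565 - 2*V/253)
277523 - W(T, 47) = 277523 - (494/26565 - 2/253*118/125) = 277523 - (494/26565 - 236/31625) = 277523 - 1*7394/664125 = 277523 - 7394/664125 = 184309954981/664125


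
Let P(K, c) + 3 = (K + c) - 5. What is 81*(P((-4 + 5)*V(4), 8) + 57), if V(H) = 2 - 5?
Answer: 4374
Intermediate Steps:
V(H) = -3
P(K, c) = -8 + K + c (P(K, c) = -3 + ((K + c) - 5) = -3 + (-5 + K + c) = -8 + K + c)
81*(P((-4 + 5)*V(4), 8) + 57) = 81*((-8 + (-4 + 5)*(-3) + 8) + 57) = 81*((-8 + 1*(-3) + 8) + 57) = 81*((-8 - 3 + 8) + 57) = 81*(-3 + 57) = 81*54 = 4374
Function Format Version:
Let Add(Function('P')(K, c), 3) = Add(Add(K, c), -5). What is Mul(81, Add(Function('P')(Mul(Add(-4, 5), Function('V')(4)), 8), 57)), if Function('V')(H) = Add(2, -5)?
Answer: 4374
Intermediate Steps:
Function('V')(H) = -3
Function('P')(K, c) = Add(-8, K, c) (Function('P')(K, c) = Add(-3, Add(Add(K, c), -5)) = Add(-3, Add(-5, K, c)) = Add(-8, K, c))
Mul(81, Add(Function('P')(Mul(Add(-4, 5), Function('V')(4)), 8), 57)) = Mul(81, Add(Add(-8, Mul(Add(-4, 5), -3), 8), 57)) = Mul(81, Add(Add(-8, Mul(1, -3), 8), 57)) = Mul(81, Add(Add(-8, -3, 8), 57)) = Mul(81, Add(-3, 57)) = Mul(81, 54) = 4374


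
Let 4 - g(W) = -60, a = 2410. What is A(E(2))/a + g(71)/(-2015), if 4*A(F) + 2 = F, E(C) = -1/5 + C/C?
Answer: -309689/9712300 ≈ -0.031886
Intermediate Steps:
g(W) = 64 (g(W) = 4 - 1*(-60) = 4 + 60 = 64)
E(C) = 4/5 (E(C) = -1*1/5 + 1 = -1/5 + 1 = 4/5)
A(F) = -1/2 + F/4
A(E(2))/a + g(71)/(-2015) = (-1/2 + (1/4)*(4/5))/2410 + 64/(-2015) = (-1/2 + 1/5)*(1/2410) + 64*(-1/2015) = -3/10*1/2410 - 64/2015 = -3/24100 - 64/2015 = -309689/9712300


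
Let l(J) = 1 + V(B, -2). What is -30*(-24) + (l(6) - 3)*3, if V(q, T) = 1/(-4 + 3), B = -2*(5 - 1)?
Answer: 711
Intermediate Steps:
B = -8 (B = -2*4 = -8)
V(q, T) = -1 (V(q, T) = 1/(-1) = -1)
l(J) = 0 (l(J) = 1 - 1 = 0)
-30*(-24) + (l(6) - 3)*3 = -30*(-24) + (0 - 3)*3 = 720 - 3*3 = 720 - 9 = 711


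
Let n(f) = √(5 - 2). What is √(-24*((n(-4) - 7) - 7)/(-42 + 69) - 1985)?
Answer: √(-17753 - 8*√3)/3 ≈ 44.431*I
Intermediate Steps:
n(f) = √3
√(-24*((n(-4) - 7) - 7)/(-42 + 69) - 1985) = √(-24*((√3 - 7) - 7)/(-42 + 69) - 1985) = √(-24*((-7 + √3) - 7)/27 - 1985) = √(-24*(-14 + √3)/27 - 1985) = √(-24*(-14/27 + √3/27) - 1985) = √((112/9 - 8*√3/9) - 1985) = √(-17753/9 - 8*√3/9)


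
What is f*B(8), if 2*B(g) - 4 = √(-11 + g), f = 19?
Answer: 38 + 19*I*√3/2 ≈ 38.0 + 16.454*I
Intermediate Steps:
B(g) = 2 + √(-11 + g)/2
f*B(8) = 19*(2 + √(-11 + 8)/2) = 19*(2 + √(-3)/2) = 19*(2 + (I*√3)/2) = 19*(2 + I*√3/2) = 38 + 19*I*√3/2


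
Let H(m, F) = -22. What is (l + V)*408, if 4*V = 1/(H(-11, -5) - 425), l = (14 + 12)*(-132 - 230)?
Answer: -572174338/149 ≈ -3.8401e+6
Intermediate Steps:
l = -9412 (l = 26*(-362) = -9412)
V = -1/1788 (V = 1/(4*(-22 - 425)) = (1/4)/(-447) = (1/4)*(-1/447) = -1/1788 ≈ -0.00055928)
(l + V)*408 = (-9412 - 1/1788)*408 = -16828657/1788*408 = -572174338/149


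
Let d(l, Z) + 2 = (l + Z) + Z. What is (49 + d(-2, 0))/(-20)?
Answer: -9/4 ≈ -2.2500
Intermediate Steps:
d(l, Z) = -2 + l + 2*Z (d(l, Z) = -2 + ((l + Z) + Z) = -2 + ((Z + l) + Z) = -2 + (l + 2*Z) = -2 + l + 2*Z)
(49 + d(-2, 0))/(-20) = (49 + (-2 - 2 + 2*0))/(-20) = (49 + (-2 - 2 + 0))*(-1/20) = (49 - 4)*(-1/20) = 45*(-1/20) = -9/4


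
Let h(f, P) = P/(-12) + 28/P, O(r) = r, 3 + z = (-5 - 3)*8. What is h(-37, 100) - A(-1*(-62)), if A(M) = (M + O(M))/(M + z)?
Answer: 1256/75 ≈ 16.747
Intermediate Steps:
z = -67 (z = -3 + (-5 - 3)*8 = -3 - 8*8 = -3 - 64 = -67)
h(f, P) = 28/P - P/12 (h(f, P) = P*(-1/12) + 28/P = -P/12 + 28/P = 28/P - P/12)
A(M) = 2*M/(-67 + M) (A(M) = (M + M)/(M - 67) = (2*M)/(-67 + M) = 2*M/(-67 + M))
h(-37, 100) - A(-1*(-62)) = (28/100 - 1/12*100) - 2*(-1*(-62))/(-67 - 1*(-62)) = (28*(1/100) - 25/3) - 2*62/(-67 + 62) = (7/25 - 25/3) - 2*62/(-5) = -604/75 - 2*62*(-1)/5 = -604/75 - 1*(-124/5) = -604/75 + 124/5 = 1256/75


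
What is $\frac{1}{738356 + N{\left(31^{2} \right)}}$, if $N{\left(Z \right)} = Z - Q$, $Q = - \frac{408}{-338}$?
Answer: $\frac{169}{124944369} \approx 1.3526 \cdot 10^{-6}$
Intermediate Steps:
$Q = \frac{204}{169}$ ($Q = \left(-408\right) \left(- \frac{1}{338}\right) = \frac{204}{169} \approx 1.2071$)
$N{\left(Z \right)} = - \frac{204}{169} + Z$ ($N{\left(Z \right)} = Z - \frac{204}{169} = - \frac{204}{169} + Z$)
$\frac{1}{738356 + N{\left(31^{2} \right)}} = \frac{1}{738356 - \left(\frac{204}{169} - 31^{2}\right)} = \frac{1}{738356 + \left(- \frac{204}{169} + 961\right)} = \frac{1}{738356 + \frac{162205}{169}} = \frac{1}{\frac{124944369}{169}} = \frac{169}{124944369}$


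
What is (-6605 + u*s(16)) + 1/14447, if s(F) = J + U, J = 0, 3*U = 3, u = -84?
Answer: -96635982/14447 ≈ -6689.0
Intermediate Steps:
U = 1 (U = (⅓)*3 = 1)
s(F) = 1 (s(F) = 0 + 1 = 1)
(-6605 + u*s(16)) + 1/14447 = (-6605 - 84*1) + 1/14447 = (-6605 - 84) + 1/14447 = -6689 + 1/14447 = -96635982/14447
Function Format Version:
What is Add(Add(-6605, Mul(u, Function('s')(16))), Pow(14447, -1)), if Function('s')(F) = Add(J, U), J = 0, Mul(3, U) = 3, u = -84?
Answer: Rational(-96635982, 14447) ≈ -6689.0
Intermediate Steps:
U = 1 (U = Mul(Rational(1, 3), 3) = 1)
Function('s')(F) = 1 (Function('s')(F) = Add(0, 1) = 1)
Add(Add(-6605, Mul(u, Function('s')(16))), Pow(14447, -1)) = Add(Add(-6605, Mul(-84, 1)), Pow(14447, -1)) = Add(Add(-6605, -84), Rational(1, 14447)) = Add(-6689, Rational(1, 14447)) = Rational(-96635982, 14447)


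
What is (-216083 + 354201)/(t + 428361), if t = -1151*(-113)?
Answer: 69059/279212 ≈ 0.24734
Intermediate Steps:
t = 130063
(-216083 + 354201)/(t + 428361) = (-216083 + 354201)/(130063 + 428361) = 138118/558424 = 138118*(1/558424) = 69059/279212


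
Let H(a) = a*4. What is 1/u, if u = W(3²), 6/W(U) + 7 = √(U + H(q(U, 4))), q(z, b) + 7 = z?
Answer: -7/6 + √17/6 ≈ -0.47948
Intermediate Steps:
q(z, b) = -7 + z
H(a) = 4*a
W(U) = 6/(-7 + √(-28 + 5*U)) (W(U) = 6/(-7 + √(U + 4*(-7 + U))) = 6/(-7 + √(U + (-28 + 4*U))) = 6/(-7 + √(-28 + 5*U)))
u = 6/(-7 + √17) (u = 6/(-7 + √(-28 + 5*3²)) = 6/(-7 + √(-28 + 5*9)) = 6/(-7 + √(-28 + 45)) = 6/(-7 + √17) ≈ -2.0856)
1/u = 1/(-21/16 - 3*√17/16)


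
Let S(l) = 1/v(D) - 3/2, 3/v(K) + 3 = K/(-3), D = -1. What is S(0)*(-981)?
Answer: 4687/2 ≈ 2343.5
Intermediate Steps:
v(K) = 3/(-3 - K/3) (v(K) = 3/(-3 + K/(-3)) = 3/(-3 + K*(-1/3)) = 3/(-3 - K/3))
S(l) = -43/18 (S(l) = 1/(-9/(9 - 1)) - 3/2 = 1/(-9/8) - 3*1/2 = 1/(-9*1/8) - 3/2 = 1/(-9/8) - 3/2 = 1*(-8/9) - 3/2 = -8/9 - 3/2 = -43/18)
S(0)*(-981) = -43/18*(-981) = 4687/2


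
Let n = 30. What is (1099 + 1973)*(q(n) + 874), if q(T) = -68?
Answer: 2476032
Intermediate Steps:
(1099 + 1973)*(q(n) + 874) = (1099 + 1973)*(-68 + 874) = 3072*806 = 2476032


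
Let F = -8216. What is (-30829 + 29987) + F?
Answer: -9058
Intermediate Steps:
(-30829 + 29987) + F = (-30829 + 29987) - 8216 = -842 - 8216 = -9058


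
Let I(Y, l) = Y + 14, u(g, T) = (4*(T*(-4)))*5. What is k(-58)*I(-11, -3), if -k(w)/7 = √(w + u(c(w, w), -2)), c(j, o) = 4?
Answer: -21*√102 ≈ -212.09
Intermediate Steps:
u(g, T) = -80*T (u(g, T) = (4*(-4*T))*5 = -16*T*5 = -80*T)
k(w) = -7*√(160 + w) (k(w) = -7*√(w - 80*(-2)) = -7*√(w + 160) = -7*√(160 + w))
I(Y, l) = 14 + Y
k(-58)*I(-11, -3) = (-7*√(160 - 58))*(14 - 11) = -7*√102*3 = -21*√102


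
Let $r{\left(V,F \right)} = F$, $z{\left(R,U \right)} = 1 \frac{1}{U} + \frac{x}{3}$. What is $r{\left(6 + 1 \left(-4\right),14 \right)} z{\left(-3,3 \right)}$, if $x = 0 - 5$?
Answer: $- \frac{56}{3} \approx -18.667$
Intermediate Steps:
$x = -5$
$z{\left(R,U \right)} = - \frac{5}{3} + \frac{1}{U}$ ($z{\left(R,U \right)} = 1 \frac{1}{U} - \frac{5}{3} = \frac{1}{U} - \frac{5}{3} = - \frac{5}{3} + \frac{1}{U}$)
$r{\left(6 + 1 \left(-4\right),14 \right)} z{\left(-3,3 \right)} = 14 \left(- \frac{5}{3} + \frac{1}{3}\right) = 14 \left(- \frac{4}{3}\right) = - \frac{56}{3}$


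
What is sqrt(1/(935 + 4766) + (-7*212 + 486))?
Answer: I*sqrt(32436392497)/5701 ≈ 31.591*I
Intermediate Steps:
sqrt(1/(935 + 4766) + (-7*212 + 486)) = sqrt(1/5701 + (-1484 + 486)) = sqrt(1/5701 - 998) = sqrt(-5689597/5701) = I*sqrt(32436392497)/5701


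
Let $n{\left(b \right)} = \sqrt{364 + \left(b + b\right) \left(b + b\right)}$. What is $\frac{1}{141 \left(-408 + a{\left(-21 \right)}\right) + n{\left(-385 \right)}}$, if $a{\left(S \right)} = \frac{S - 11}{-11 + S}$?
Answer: $- \frac{57387}{3292674505} - \frac{4 \sqrt{37079}}{3292674505} \approx -1.7663 \cdot 10^{-5}$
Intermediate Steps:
$a{\left(S \right)} = 1$ ($a{\left(S \right)} = \frac{-11 + S}{-11 + S} = 1$)
$n{\left(b \right)} = \sqrt{364 + 4 b^{2}}$ ($n{\left(b \right)} = \sqrt{364 + 2 b 2 b} = \sqrt{364 + 4 b^{2}}$)
$\frac{1}{141 \left(-408 + a{\left(-21 \right)}\right) + n{\left(-385 \right)}} = \frac{1}{141 \left(-408 + 1\right) + 2 \sqrt{91 + \left(-385\right)^{2}}} = \frac{1}{141 \left(-407\right) + 2 \sqrt{91 + 148225}} = \frac{1}{-57387 + 2 \sqrt{148316}} = \frac{1}{-57387 + 2 \cdot 2 \sqrt{37079}} = \frac{1}{-57387 + 4 \sqrt{37079}}$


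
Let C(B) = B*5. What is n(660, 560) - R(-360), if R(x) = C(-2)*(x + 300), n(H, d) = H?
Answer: 60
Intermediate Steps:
C(B) = 5*B
R(x) = -3000 - 10*x (R(x) = (5*(-2))*(x + 300) = -10*(300 + x) = -3000 - 10*x)
n(660, 560) - R(-360) = 660 - (-3000 - 10*(-360)) = 660 - (-3000 + 3600) = 660 - 1*600 = 660 - 600 = 60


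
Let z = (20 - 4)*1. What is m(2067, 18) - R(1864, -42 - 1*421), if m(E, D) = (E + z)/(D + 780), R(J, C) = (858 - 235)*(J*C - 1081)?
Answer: 429597236485/798 ≈ 5.3834e+8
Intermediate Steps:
z = 16 (z = 16*1 = 16)
R(J, C) = -673463 + 623*C*J (R(J, C) = 623*(C*J - 1081) = 623*(-1081 + C*J) = -673463 + 623*C*J)
m(E, D) = (16 + E)/(780 + D) (m(E, D) = (E + 16)/(D + 780) = (16 + E)/(780 + D))
m(2067, 18) - R(1864, -42 - 1*421) = (16 + 2067)/(780 + 18) - (-673463 + 623*(-42 - 1*421)*1864) = 2083/798 - (-673463 + 623*(-42 - 421)*1864) = (1/798)*2083 - (-673463 + 623*(-463)*1864) = 2083/798 - (-673463 - 537668936) = 2083/798 - 1*(-538342399) = 2083/798 + 538342399 = 429597236485/798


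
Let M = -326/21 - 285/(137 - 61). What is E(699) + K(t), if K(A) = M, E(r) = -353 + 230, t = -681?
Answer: -11951/84 ≈ -142.27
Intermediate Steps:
E(r) = -123
M = -1619/84 (M = -326*1/21 - 285/76 = -326/21 - 285*1/76 = -326/21 - 15/4 = -1619/84 ≈ -19.274)
K(A) = -1619/84
E(699) + K(t) = -123 - 1619/84 = -11951/84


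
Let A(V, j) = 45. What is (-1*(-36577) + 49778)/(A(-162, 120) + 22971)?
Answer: 28785/7672 ≈ 3.7520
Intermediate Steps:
(-1*(-36577) + 49778)/(A(-162, 120) + 22971) = (-1*(-36577) + 49778)/(45 + 22971) = (36577 + 49778)/23016 = 86355*(1/23016) = 28785/7672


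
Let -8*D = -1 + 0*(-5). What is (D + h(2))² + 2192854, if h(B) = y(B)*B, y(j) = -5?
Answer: 140348897/64 ≈ 2.1930e+6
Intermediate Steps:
D = ⅛ (D = -(-1 + 0*(-5))/8 = -(-1 + 0)/8 = -⅛*(-1) = ⅛ ≈ 0.12500)
h(B) = -5*B
(D + h(2))² + 2192854 = (⅛ - 5*2)² + 2192854 = (⅛ - 10)² + 2192854 = (-79/8)² + 2192854 = 6241/64 + 2192854 = 140348897/64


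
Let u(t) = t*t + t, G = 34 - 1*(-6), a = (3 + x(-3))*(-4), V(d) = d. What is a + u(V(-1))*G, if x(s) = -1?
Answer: -8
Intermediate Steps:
a = -8 (a = (3 - 1)*(-4) = 2*(-4) = -8)
G = 40 (G = 34 + 6 = 40)
u(t) = t + t**2 (u(t) = t**2 + t = t + t**2)
a + u(V(-1))*G = -8 - (1 - 1)*40 = -8 - 1*0*40 = -8 + 0*40 = -8 + 0 = -8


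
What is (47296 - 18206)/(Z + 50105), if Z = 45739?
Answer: 14545/47922 ≈ 0.30351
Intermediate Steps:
(47296 - 18206)/(Z + 50105) = (47296 - 18206)/(45739 + 50105) = 29090/95844 = 29090*(1/95844) = 14545/47922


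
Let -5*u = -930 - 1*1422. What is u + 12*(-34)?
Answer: 312/5 ≈ 62.400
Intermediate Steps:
u = 2352/5 (u = -(-930 - 1*1422)/5 = -(-930 - 1422)/5 = -1/5*(-2352) = 2352/5 ≈ 470.40)
u + 12*(-34) = 2352/5 + 12*(-34) = 2352/5 - 408 = 312/5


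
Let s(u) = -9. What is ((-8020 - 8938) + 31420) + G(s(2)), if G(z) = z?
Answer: 14453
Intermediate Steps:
((-8020 - 8938) + 31420) + G(s(2)) = ((-8020 - 8938) + 31420) - 9 = (-16958 + 31420) - 9 = 14462 - 9 = 14453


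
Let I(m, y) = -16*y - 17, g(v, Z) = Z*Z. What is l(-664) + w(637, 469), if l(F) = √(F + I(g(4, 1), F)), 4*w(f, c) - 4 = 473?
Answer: 477/4 + √9943 ≈ 218.96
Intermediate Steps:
g(v, Z) = Z²
w(f, c) = 477/4 (w(f, c) = 1 + (¼)*473 = 1 + 473/4 = 477/4)
I(m, y) = -17 - 16*y
l(F) = √(-17 - 15*F) (l(F) = √(F + (-17 - 16*F)) = √(-17 - 15*F))
l(-664) + w(637, 469) = √(-17 - 15*(-664)) + 477/4 = √(-17 + 9960) + 477/4 = √9943 + 477/4 = 477/4 + √9943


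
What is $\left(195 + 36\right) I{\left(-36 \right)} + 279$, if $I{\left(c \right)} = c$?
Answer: $-8037$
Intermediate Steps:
$\left(195 + 36\right) I{\left(-36 \right)} + 279 = \left(195 + 36\right) \left(-36\right) + 279 = 231 \left(-36\right) + 279 = -8316 + 279 = -8037$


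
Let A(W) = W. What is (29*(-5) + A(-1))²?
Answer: 21316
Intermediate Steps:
(29*(-5) + A(-1))² = (29*(-5) - 1)² = (-145 - 1)² = (-146)² = 21316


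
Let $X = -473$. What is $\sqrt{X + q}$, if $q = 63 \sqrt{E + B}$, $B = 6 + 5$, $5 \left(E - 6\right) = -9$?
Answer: $\frac{\sqrt{-11825 + 630 \sqrt{95}}}{5} \approx 15.079 i$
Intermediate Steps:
$E = \frac{21}{5}$ ($E = 6 + \frac{1}{5} \left(-9\right) = 6 - \frac{9}{5} = \frac{21}{5} \approx 4.2$)
$B = 11$
$q = \frac{126 \sqrt{95}}{5}$ ($q = 63 \sqrt{\frac{21}{5} + 11} = 63 \sqrt{\frac{76}{5}} = 63 \frac{2 \sqrt{95}}{5} = \frac{126 \sqrt{95}}{5} \approx 245.62$)
$\sqrt{X + q} = \sqrt{-473 + \frac{126 \sqrt{95}}{5}}$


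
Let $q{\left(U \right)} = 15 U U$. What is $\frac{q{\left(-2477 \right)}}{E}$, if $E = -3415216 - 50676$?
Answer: $- \frac{92032935}{3465892} \approx -26.554$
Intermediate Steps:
$q{\left(U \right)} = 15 U^{2}$
$E = -3465892$ ($E = -3415216 - 50676 = -3465892$)
$\frac{q{\left(-2477 \right)}}{E} = \frac{15 \left(-2477\right)^{2}}{-3465892} = 15 \cdot 6135529 \left(- \frac{1}{3465892}\right) = 92032935 \left(- \frac{1}{3465892}\right) = - \frac{92032935}{3465892}$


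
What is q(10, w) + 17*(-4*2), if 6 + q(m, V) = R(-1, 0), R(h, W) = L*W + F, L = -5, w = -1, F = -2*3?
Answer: -148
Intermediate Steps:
F = -6
R(h, W) = -6 - 5*W (R(h, W) = -5*W - 6 = -6 - 5*W)
q(m, V) = -12 (q(m, V) = -6 + (-6 - 5*0) = -6 + (-6 + 0) = -6 - 6 = -12)
q(10, w) + 17*(-4*2) = -12 + 17*(-4*2) = -12 + 17*(-8) = -12 - 136 = -148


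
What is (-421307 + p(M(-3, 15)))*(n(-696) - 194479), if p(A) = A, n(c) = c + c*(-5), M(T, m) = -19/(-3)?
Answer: 242283693890/3 ≈ 8.0761e+10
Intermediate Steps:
M(T, m) = 19/3 (M(T, m) = -19*(-1/3) = 19/3)
n(c) = -4*c (n(c) = c - 5*c = -4*c)
(-421307 + p(M(-3, 15)))*(n(-696) - 194479) = (-421307 + 19/3)*(-4*(-696) - 194479) = -1263902*(2784 - 194479)/3 = -1263902/3*(-191695) = 242283693890/3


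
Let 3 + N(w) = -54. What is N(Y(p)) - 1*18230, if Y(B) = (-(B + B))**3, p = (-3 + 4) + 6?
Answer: -18287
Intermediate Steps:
p = 7 (p = 1 + 6 = 7)
Y(B) = -8*B**3 (Y(B) = (-2*B)**3 = -8*B**3)
N(w) = -57 (N(w) = -3 - 54 = -57)
N(Y(p)) - 1*18230 = -57 - 1*18230 = -57 - 18230 = -18287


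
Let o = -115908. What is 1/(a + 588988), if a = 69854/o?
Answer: 57954/34134175625 ≈ 1.6978e-6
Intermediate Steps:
a = -34927/57954 (a = 69854/(-115908) = 69854*(-1/115908) = -34927/57954 ≈ -0.60267)
1/(a + 588988) = 1/(-34927/57954 + 588988) = 1/(34134175625/57954) = 57954/34134175625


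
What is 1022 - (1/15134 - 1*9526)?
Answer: 159633431/15134 ≈ 10548.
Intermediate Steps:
1022 - (1/15134 - 1*9526) = 1022 - (1/15134 - 9526) = 1022 - 1*(-144166483/15134) = 1022 + 144166483/15134 = 159633431/15134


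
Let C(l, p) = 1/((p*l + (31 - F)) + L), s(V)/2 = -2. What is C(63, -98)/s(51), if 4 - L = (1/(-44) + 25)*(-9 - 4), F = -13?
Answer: 11/255257 ≈ 4.3094e-5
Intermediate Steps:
s(V) = -4 (s(V) = 2*(-2) = -4)
L = 14463/44 (L = 4 - (1/(-44) + 25)*(-9 - 4) = 4 - (-1/44 + 25)*(-13) = 4 - 1099*(-13)/44 = 4 - 1*(-14287/44) = 4 + 14287/44 = 14463/44 ≈ 328.70)
C(l, p) = 1/(16399/44 + l*p) (C(l, p) = 1/((p*l + (31 - 1*(-13))) + 14463/44) = 1/((l*p + (31 + 13)) + 14463/44) = 1/((l*p + 44) + 14463/44) = 1/((44 + l*p) + 14463/44) = 1/(16399/44 + l*p))
C(63, -98)/s(51) = (44/(16399 + 44*63*(-98)))/(-4) = (44/(16399 - 271656))*(-1/4) = (44/(-255257))*(-1/4) = (44*(-1/255257))*(-1/4) = -44/255257*(-1/4) = 11/255257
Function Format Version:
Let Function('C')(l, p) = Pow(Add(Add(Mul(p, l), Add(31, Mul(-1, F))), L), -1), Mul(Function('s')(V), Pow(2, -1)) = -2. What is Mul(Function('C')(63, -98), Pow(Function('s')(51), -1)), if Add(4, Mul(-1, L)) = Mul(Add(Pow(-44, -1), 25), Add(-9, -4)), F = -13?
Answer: Rational(11, 255257) ≈ 4.3094e-5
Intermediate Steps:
Function('s')(V) = -4 (Function('s')(V) = Mul(2, -2) = -4)
L = Rational(14463, 44) (L = Add(4, Mul(-1, Mul(Add(Pow(-44, -1), 25), Add(-9, -4)))) = Add(4, Mul(-1, Mul(Add(Rational(-1, 44), 25), -13))) = Add(4, Mul(-1, Mul(Rational(1099, 44), -13))) = Add(4, Mul(-1, Rational(-14287, 44))) = Add(4, Rational(14287, 44)) = Rational(14463, 44) ≈ 328.70)
Function('C')(l, p) = Pow(Add(Rational(16399, 44), Mul(l, p)), -1) (Function('C')(l, p) = Pow(Add(Add(Mul(p, l), Add(31, Mul(-1, -13))), Rational(14463, 44)), -1) = Pow(Add(Add(Mul(l, p), Add(31, 13)), Rational(14463, 44)), -1) = Pow(Add(Add(Mul(l, p), 44), Rational(14463, 44)), -1) = Pow(Add(Add(44, Mul(l, p)), Rational(14463, 44)), -1) = Pow(Add(Rational(16399, 44), Mul(l, p)), -1))
Mul(Function('C')(63, -98), Pow(Function('s')(51), -1)) = Mul(Mul(44, Pow(Add(16399, Mul(44, 63, -98)), -1)), Pow(-4, -1)) = Mul(Mul(44, Pow(Add(16399, -271656), -1)), Rational(-1, 4)) = Mul(Mul(44, Pow(-255257, -1)), Rational(-1, 4)) = Mul(Mul(44, Rational(-1, 255257)), Rational(-1, 4)) = Mul(Rational(-44, 255257), Rational(-1, 4)) = Rational(11, 255257)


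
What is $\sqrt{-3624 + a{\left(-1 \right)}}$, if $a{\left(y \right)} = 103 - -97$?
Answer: $4 i \sqrt{214} \approx 58.515 i$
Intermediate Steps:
$a{\left(y \right)} = 200$ ($a{\left(y \right)} = 103 + 97 = 200$)
$\sqrt{-3624 + a{\left(-1 \right)}} = \sqrt{-3624 + 200} = \sqrt{-3424} = 4 i \sqrt{214}$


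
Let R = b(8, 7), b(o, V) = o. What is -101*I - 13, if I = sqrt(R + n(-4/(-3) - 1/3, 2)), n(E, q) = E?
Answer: -316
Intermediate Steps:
R = 8
I = 3 (I = sqrt(8 + (-4/(-3) - 1/3)) = sqrt(8 + (-4*(-1/3) - 1*1/3)) = sqrt(8 + (4/3 - 1/3)) = sqrt(8 + 1) = sqrt(9) = 3)
-101*I - 13 = -101*3 - 13 = -303 - 13 = -316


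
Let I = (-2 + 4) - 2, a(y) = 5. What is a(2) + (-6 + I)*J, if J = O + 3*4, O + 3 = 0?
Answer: -49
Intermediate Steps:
O = -3 (O = -3 + 0 = -3)
I = 0 (I = 2 - 2 = 0)
J = 9 (J = -3 + 3*4 = -3 + 12 = 9)
a(2) + (-6 + I)*J = 5 + (-6 + 0)*9 = 5 - 6*9 = 5 - 54 = -49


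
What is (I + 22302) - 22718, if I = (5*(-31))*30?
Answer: -5066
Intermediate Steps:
I = -4650 (I = -155*30 = -4650)
(I + 22302) - 22718 = (-4650 + 22302) - 22718 = 17652 - 22718 = -5066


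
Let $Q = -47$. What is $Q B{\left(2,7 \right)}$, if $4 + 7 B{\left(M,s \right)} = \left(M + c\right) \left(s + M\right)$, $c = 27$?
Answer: $- \frac{12079}{7} \approx -1725.6$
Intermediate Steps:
$B{\left(M,s \right)} = - \frac{4}{7} + \frac{\left(27 + M\right) \left(M + s\right)}{7}$ ($B{\left(M,s \right)} = - \frac{4}{7} + \frac{\left(M + 27\right) \left(s + M\right)}{7} = - \frac{4}{7} + \frac{\left(27 + M\right) \left(M + s\right)}{7}$)
$Q B{\left(2,7 \right)} = - 47 \left(- \frac{4}{7} + \frac{2^{2}}{7} + \frac{27}{7} \cdot 2 + \frac{27}{7} \cdot 7 + \frac{1}{7} \cdot 2 \cdot 7\right) = - 47 \left(- \frac{4}{7} + \frac{1}{7} \cdot 4 + \frac{54}{7} + 27 + 2\right) = - 47 \left(- \frac{4}{7} + \frac{4}{7} + \frac{54}{7} + 27 + 2\right) = \left(-47\right) \frac{257}{7} = - \frac{12079}{7}$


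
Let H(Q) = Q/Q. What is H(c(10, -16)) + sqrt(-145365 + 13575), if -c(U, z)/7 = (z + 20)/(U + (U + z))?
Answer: 1 + I*sqrt(131790) ≈ 1.0 + 363.03*I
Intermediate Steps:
c(U, z) = -7*(20 + z)/(z + 2*U) (c(U, z) = -7*(z + 20)/(U + (U + z)) = -7*(20 + z)/(z + 2*U))
H(Q) = 1
H(c(10, -16)) + sqrt(-145365 + 13575) = 1 + sqrt(-145365 + 13575) = 1 + sqrt(-131790) = 1 + I*sqrt(131790)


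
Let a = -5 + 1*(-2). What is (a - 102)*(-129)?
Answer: 14061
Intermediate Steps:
a = -7 (a = -5 - 2 = -7)
(a - 102)*(-129) = (-7 - 102)*(-129) = -109*(-129) = 14061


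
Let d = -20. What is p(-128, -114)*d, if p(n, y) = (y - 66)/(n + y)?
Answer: -1800/121 ≈ -14.876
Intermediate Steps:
p(n, y) = (-66 + y)/(n + y)
p(-128, -114)*d = ((-66 - 114)/(-128 - 114))*(-20) = (-180/(-242))*(-20) = -1/242*(-180)*(-20) = (90/121)*(-20) = -1800/121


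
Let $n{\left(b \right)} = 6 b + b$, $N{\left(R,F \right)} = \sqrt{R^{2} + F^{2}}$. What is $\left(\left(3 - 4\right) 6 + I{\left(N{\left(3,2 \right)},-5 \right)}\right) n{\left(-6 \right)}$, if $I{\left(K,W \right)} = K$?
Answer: $252 - 42 \sqrt{13} \approx 100.57$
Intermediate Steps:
$N{\left(R,F \right)} = \sqrt{F^{2} + R^{2}}$
$n{\left(b \right)} = 7 b$
$\left(\left(3 - 4\right) 6 + I{\left(N{\left(3,2 \right)},-5 \right)}\right) n{\left(-6 \right)} = \left(\left(3 - 4\right) 6 + \sqrt{2^{2} + 3^{2}}\right) 7 \left(-6\right) = \left(\left(-1\right) 6 + \sqrt{4 + 9}\right) \left(-42\right) = \left(-6 + \sqrt{13}\right) \left(-42\right) = 252 - 42 \sqrt{13}$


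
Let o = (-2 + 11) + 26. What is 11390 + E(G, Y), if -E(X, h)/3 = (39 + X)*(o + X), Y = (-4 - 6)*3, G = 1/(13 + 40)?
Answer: 20479886/2809 ≈ 7290.8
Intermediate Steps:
G = 1/53 ≈ 0.018868
o = 35 (o = 9 + 26 = 35)
Y = -30 (Y = -10*3 = -30)
E(X, h) = -3*(35 + X)*(39 + X) (E(X, h) = -3*(39 + X)*(35 + X) = -3*(35 + X)*(39 + X))
11390 + E(G, Y) = 11390 + (-4095 - 222*1/53 - 3*(1/53)**2) = 11390 + (-4095 - 222/53 - 3*1/2809) = 11390 + (-4095 - 222/53 - 3/2809) = 11390 - 11514624/2809 = 20479886/2809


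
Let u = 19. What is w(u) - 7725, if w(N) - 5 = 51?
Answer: -7669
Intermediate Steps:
w(N) = 56 (w(N) = 5 + 51 = 56)
w(u) - 7725 = 56 - 7725 = -7669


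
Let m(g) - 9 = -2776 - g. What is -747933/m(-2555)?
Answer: 747933/212 ≈ 3528.0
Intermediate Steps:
m(g) = -2767 - g (m(g) = 9 + (-2776 - g) = -2767 - g)
-747933/m(-2555) = -747933/(-2767 - 1*(-2555)) = -747933/(-2767 + 2555) = -747933/(-212) = -747933*(-1/212) = 747933/212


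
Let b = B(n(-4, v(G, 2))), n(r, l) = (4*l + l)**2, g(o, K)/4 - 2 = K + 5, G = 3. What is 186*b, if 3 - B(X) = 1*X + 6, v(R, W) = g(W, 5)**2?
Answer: -24684134958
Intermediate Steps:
g(o, K) = 28 + 4*K (g(o, K) = 8 + 4*(K + 5) = 8 + 4*(5 + K) = 8 + (20 + 4*K) = 28 + 4*K)
v(R, W) = 2304 (v(R, W) = (28 + 4*5)**2 = (28 + 20)**2 = 48**2 = 2304)
n(r, l) = 25*l**2 (n(r, l) = (5*l)**2 = 25*l**2)
B(X) = -3 - X (B(X) = 3 - (1*X + 6) = 3 - (X + 6) = 3 - (6 + X) = 3 + (-6 - X) = -3 - X)
b = -132710403 (b = -3 - 25*2304**2 = -3 - 25*5308416 = -3 - 1*132710400 = -3 - 132710400 = -132710403)
186*b = 186*(-132710403) = -24684134958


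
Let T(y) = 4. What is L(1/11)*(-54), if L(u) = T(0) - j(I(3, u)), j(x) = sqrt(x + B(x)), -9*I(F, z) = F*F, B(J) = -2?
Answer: -216 + 54*I*sqrt(3) ≈ -216.0 + 93.531*I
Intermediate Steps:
I(F, z) = -F**2/9 (I(F, z) = -F*F/9 = -F**2/9)
j(x) = sqrt(-2 + x) (j(x) = sqrt(x - 2) = sqrt(-2 + x))
L(u) = 4 - I*sqrt(3) (L(u) = 4 - sqrt(-2 - 1/9*3**2) = 4 - sqrt(-2 - 1/9*9) = 4 - sqrt(-2 - 1) = 4 - sqrt(-3) = 4 - I*sqrt(3))
L(1/11)*(-54) = (4 - I*sqrt(3))*(-54) = -216 + 54*I*sqrt(3)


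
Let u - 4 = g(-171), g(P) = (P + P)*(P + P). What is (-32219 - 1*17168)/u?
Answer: -49387/116968 ≈ -0.42223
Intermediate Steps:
g(P) = 4*P² (g(P) = (2*P)*(2*P) = 4*P²)
u = 116968 (u = 4 + 4*(-171)² = 4 + 4*29241 = 4 + 116964 = 116968)
(-32219 - 1*17168)/u = (-32219 - 1*17168)/116968 = (-32219 - 17168)*(1/116968) = -49387*1/116968 = -49387/116968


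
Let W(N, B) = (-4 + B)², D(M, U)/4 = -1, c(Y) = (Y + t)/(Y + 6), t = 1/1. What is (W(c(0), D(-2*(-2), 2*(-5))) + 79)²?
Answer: 20449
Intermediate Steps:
t = 1
c(Y) = (1 + Y)/(6 + Y) (c(Y) = (Y + 1)/(Y + 6) = (1 + Y)/(6 + Y))
D(M, U) = -4 (D(M, U) = 4*(-1) = -4)
(W(c(0), D(-2*(-2), 2*(-5))) + 79)² = ((-4 - 4)² + 79)² = ((-8)² + 79)² = (64 + 79)² = 143² = 20449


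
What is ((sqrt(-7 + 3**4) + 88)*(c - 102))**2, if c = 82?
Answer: 3127200 + 70400*sqrt(74) ≈ 3.7328e+6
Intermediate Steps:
((sqrt(-7 + 3**4) + 88)*(c - 102))**2 = ((sqrt(-7 + 3**4) + 88)*(82 - 102))**2 = ((sqrt(-7 + 81) + 88)*(-20))**2 = ((sqrt(74) + 88)*(-20))**2 = ((88 + sqrt(74))*(-20))**2 = (-1760 - 20*sqrt(74))**2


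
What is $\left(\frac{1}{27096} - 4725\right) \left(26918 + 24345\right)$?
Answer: $- \frac{6563130070537}{27096} \approx -2.4222 \cdot 10^{8}$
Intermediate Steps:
$\left(\frac{1}{27096} - 4725\right) \left(26918 + 24345\right) = \left(\frac{1}{27096} - 4725\right) 51263 = \left(- \frac{128028599}{27096}\right) 51263 = - \frac{6563130070537}{27096}$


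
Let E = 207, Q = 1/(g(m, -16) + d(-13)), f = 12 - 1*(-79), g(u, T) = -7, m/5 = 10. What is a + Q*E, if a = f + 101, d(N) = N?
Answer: 3633/20 ≈ 181.65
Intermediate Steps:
m = 50 (m = 5*10 = 50)
f = 91 (f = 12 + 79 = 91)
Q = -1/20 (Q = 1/(-7 - 13) = 1/(-20) = -1/20 ≈ -0.050000)
a = 192 (a = 91 + 101 = 192)
a + Q*E = 192 - 1/20*207 = 192 - 207/20 = 3633/20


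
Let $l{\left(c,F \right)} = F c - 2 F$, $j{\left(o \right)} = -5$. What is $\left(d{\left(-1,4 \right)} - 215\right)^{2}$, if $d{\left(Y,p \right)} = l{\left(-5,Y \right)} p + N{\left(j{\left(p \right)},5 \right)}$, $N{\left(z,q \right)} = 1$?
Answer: $34596$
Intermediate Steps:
$l{\left(c,F \right)} = - 2 F + F c$
$d{\left(Y,p \right)} = 1 - 7 Y p$ ($d{\left(Y,p \right)} = Y \left(-2 - 5\right) p + 1 = Y \left(-7\right) p + 1 = - 7 Y p + 1 = 1 - 7 Y p$)
$\left(d{\left(-1,4 \right)} - 215\right)^{2} = \left(\left(1 - \left(-7\right) 4\right) - 215\right)^{2} = \left(\left(1 + 28\right) - 215\right)^{2} = \left(29 - 215\right)^{2} = \left(-186\right)^{2} = 34596$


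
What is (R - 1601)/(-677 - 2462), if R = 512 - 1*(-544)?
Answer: 545/3139 ≈ 0.17362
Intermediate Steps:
R = 1056 (R = 512 + 544 = 1056)
(R - 1601)/(-677 - 2462) = (1056 - 1601)/(-677 - 2462) = -545/(-3139) = -545*(-1/3139) = 545/3139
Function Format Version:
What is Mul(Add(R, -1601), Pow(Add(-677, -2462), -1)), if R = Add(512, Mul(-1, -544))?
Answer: Rational(545, 3139) ≈ 0.17362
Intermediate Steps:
R = 1056 (R = Add(512, 544) = 1056)
Mul(Add(R, -1601), Pow(Add(-677, -2462), -1)) = Mul(Add(1056, -1601), Pow(Add(-677, -2462), -1)) = Mul(-545, Pow(-3139, -1)) = Mul(-545, Rational(-1, 3139)) = Rational(545, 3139)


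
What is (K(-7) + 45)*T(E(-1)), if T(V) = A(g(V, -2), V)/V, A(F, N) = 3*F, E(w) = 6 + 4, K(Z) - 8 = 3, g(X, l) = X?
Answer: 168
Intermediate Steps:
K(Z) = 11 (K(Z) = 8 + 3 = 11)
E(w) = 10
T(V) = 3 (T(V) = (3*V)/V = 3)
(K(-7) + 45)*T(E(-1)) = (11 + 45)*3 = 56*3 = 168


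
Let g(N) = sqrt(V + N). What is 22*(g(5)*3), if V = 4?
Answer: 198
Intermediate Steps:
g(N) = sqrt(4 + N)
22*(g(5)*3) = 22*(sqrt(4 + 5)*3) = 22*(sqrt(9)*3) = 22*(3*3) = 22*9 = 198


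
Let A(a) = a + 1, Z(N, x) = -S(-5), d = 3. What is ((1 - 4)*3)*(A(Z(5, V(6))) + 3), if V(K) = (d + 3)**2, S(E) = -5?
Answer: -81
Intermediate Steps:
V(K) = 36 (V(K) = (3 + 3)**2 = 6**2 = 36)
Z(N, x) = 5 (Z(N, x) = -1*(-5) = 5)
A(a) = 1 + a
((1 - 4)*3)*(A(Z(5, V(6))) + 3) = ((1 - 4)*3)*((1 + 5) + 3) = (-3*3)*(6 + 3) = -9*9 = -81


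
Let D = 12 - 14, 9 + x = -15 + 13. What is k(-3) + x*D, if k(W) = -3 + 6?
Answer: 25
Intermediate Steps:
k(W) = 3
x = -11 (x = -9 + (-15 + 13) = -9 - 2 = -11)
D = -2
k(-3) + x*D = 3 - 11*(-2) = 3 + 22 = 25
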